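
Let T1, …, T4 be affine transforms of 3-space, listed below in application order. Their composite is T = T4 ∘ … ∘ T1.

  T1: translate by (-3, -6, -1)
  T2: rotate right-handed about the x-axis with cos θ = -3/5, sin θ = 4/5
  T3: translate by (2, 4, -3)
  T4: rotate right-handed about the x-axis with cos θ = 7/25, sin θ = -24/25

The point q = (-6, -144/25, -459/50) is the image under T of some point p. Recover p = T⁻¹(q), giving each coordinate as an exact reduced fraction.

p = (-5, 0, 3/2)

T1 = [1 0 0 -3; 0 1 0 -6; 0 0 1 -1; 0 0 0 1]
T2·T1 = [1 0 0 -3; 0 -3/5 -4/5 22/5; 0 4/5 -3/5 -21/5; 0 0 0 1]
T3·…·T1 = [1 0 0 -1; 0 -3/5 -4/5 42/5; 0 4/5 -3/5 -36/5; 0 0 0 1]
T4·…·T1 = [1 0 0 -1; 0 3/5 -4/5 -114/25; 0 4/5 3/5 -252/25; 0 0 0 1]
det M = 1; M⁻¹ = [1 0 0 1; 0 3/5 4/5 54/5; 0 -4/5 3/5 12/5; 0 0 0 1]
M⁻¹ · (-6, -144/25, -459/50)ᵀ = (-5, 0, 3/2)ᵀ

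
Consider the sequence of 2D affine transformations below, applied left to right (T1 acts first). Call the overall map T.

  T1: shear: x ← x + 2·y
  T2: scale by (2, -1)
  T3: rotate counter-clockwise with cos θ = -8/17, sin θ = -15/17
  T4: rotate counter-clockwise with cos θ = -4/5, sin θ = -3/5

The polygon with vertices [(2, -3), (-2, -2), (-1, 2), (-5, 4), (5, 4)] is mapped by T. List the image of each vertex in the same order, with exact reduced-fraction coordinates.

image vertices: (-148/85, -711/85), (-12/85, -1034/85), (18/17, 106/17), (258/85, 556/85), (-2/85, 2236/85)

T1 shear: x ← x + 2·y: (2, -3) → (-4, -3); (-2, -2) → (-6, -2); (-1, 2) → (3, 2); (-5, 4) → (3, 4); (5, 4) → (13, 4)
T2 scale by (2, -1): (-4, -3) → (-8, 3); (-6, -2) → (-12, 2); (3, 2) → (6, -2); (3, 4) → (6, -4); (13, 4) → (26, -4)
T3 rotate counter-clockwise with cos θ = -8/17, sin θ = -15/17: (-8, 3) → (109/17, 96/17); (-12, 2) → (126/17, 164/17); (6, -2) → (-78/17, -74/17); (6, -4) → (-108/17, -58/17); (26, -4) → (-268/17, -358/17)
T4 rotate counter-clockwise with cos θ = -4/5, sin θ = -3/5: (109/17, 96/17) → (-148/85, -711/85); (126/17, 164/17) → (-12/85, -1034/85); (-78/17, -74/17) → (18/17, 106/17); (-108/17, -58/17) → (258/85, 556/85); (-268/17, -358/17) → (-2/85, 2236/85)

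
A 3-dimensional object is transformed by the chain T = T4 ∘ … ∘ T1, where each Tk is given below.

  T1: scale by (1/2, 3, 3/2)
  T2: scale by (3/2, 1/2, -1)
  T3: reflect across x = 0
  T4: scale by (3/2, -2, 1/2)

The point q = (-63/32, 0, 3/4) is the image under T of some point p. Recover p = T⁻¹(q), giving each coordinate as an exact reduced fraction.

T1 = [1/2 0 0 0; 0 3 0 0; 0 0 3/2 0; 0 0 0 1]
T2·T1 = [3/4 0 0 0; 0 3/2 0 0; 0 0 -3/2 0; 0 0 0 1]
T3·…·T1 = [-3/4 0 0 0; 0 3/2 0 0; 0 0 -3/2 0; 0 0 0 1]
T4·…·T1 = [-9/8 0 0 0; 0 -3 0 0; 0 0 -3/4 0; 0 0 0 1]
det M = -81/32; M⁻¹ = [-8/9 0 0 0; 0 -1/3 0 0; 0 0 -4/3 0; 0 0 0 1]
M⁻¹ · (-63/32, 0, 3/4)ᵀ = (7/4, 0, -1)ᵀ

p = (7/4, 0, -1)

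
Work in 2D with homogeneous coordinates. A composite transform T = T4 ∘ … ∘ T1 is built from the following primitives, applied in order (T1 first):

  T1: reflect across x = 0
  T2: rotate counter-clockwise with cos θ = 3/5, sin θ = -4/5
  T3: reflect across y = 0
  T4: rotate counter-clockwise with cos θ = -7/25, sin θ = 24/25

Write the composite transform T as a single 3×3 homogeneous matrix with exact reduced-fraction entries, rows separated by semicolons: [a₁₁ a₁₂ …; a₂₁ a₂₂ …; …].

T = [117/125 44/125 0; -44/125 117/125 0; 0 0 1]

T1 = [-1 0 0; 0 1 0; 0 0 1]
T2·T1 = [-3/5 4/5 0; 4/5 3/5 0; 0 0 1]
T3·…·T1 = [-3/5 4/5 0; -4/5 -3/5 0; 0 0 1]
T4·…·T1 = [117/125 44/125 0; -44/125 117/125 0; 0 0 1]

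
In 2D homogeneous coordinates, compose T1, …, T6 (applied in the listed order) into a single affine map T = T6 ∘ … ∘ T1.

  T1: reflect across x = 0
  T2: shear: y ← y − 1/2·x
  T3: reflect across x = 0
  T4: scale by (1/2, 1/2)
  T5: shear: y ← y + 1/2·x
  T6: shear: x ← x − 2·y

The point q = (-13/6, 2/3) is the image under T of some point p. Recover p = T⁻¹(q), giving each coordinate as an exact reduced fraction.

p = (-5/3, 3)

T1 = [-1 0 0; 0 1 0; 0 0 1]
T2·T1 = [-1 0 0; 1/2 1 0; 0 0 1]
T3·…·T1 = [1 0 0; 1/2 1 0; 0 0 1]
T4·…·T1 = [1/2 0 0; 1/4 1/2 0; 0 0 1]
T5·…·T1 = [1/2 0 0; 1/2 1/2 0; 0 0 1]
T6·…·T1 = [-1/2 -1 0; 1/2 1/2 0; 0 0 1]
det M = 1/4; M⁻¹ = [2 4 0; -2 -2 0; 0 0 1]
M⁻¹ · (-13/6, 2/3)ᵀ = (-5/3, 3)ᵀ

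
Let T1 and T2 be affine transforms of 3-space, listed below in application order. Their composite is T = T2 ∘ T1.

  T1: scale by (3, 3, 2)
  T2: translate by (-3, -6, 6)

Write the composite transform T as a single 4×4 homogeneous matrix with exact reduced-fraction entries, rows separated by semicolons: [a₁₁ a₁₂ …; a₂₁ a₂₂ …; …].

T1 = [3 0 0 0; 0 3 0 0; 0 0 2 0; 0 0 0 1]
T2·T1 = [3 0 0 -3; 0 3 0 -6; 0 0 2 6; 0 0 0 1]

T = [3 0 0 -3; 0 3 0 -6; 0 0 2 6; 0 0 0 1]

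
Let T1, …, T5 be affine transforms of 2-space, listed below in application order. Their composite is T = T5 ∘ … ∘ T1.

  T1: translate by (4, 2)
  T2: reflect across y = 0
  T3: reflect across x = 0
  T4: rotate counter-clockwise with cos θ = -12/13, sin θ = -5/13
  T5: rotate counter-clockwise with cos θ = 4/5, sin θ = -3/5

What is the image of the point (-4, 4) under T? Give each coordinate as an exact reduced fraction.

T1 translate by (4, 2): (-4, 4) → (0, 6)
T2 reflect across y = 0: (0, 6) → (0, -6)
T3 reflect across x = 0: (0, -6) → (0, -6)
T4 rotate counter-clockwise with cos θ = -12/13, sin θ = -5/13: (0, -6) → (-30/13, 72/13)
T5 rotate counter-clockwise with cos θ = 4/5, sin θ = -3/5: (-30/13, 72/13) → (96/65, 378/65)

T(p) = (96/65, 378/65)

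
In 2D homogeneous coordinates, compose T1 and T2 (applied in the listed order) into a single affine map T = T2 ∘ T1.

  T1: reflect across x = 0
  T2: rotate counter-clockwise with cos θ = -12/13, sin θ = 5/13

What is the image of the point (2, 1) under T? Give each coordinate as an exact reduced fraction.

T(p) = (19/13, -22/13)

T1 reflect across x = 0: (2, 1) → (-2, 1)
T2 rotate counter-clockwise with cos θ = -12/13, sin θ = 5/13: (-2, 1) → (19/13, -22/13)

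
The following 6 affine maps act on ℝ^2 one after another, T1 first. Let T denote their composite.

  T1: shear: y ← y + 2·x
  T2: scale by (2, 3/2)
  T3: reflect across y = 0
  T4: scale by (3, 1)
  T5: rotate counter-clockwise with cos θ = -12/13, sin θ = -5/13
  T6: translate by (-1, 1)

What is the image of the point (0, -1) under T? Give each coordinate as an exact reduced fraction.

T1 shear: y ← y + 2·x: (0, -1) → (0, -1)
T2 scale by (2, 3/2): (0, -1) → (0, -3/2)
T3 reflect across y = 0: (0, -3/2) → (0, 3/2)
T4 scale by (3, 1): (0, 3/2) → (0, 3/2)
T5 rotate counter-clockwise with cos θ = -12/13, sin θ = -5/13: (0, 3/2) → (15/26, -18/13)
T6 translate by (-1, 1): (15/26, -18/13) → (-11/26, -5/13)

T(p) = (-11/26, -5/13)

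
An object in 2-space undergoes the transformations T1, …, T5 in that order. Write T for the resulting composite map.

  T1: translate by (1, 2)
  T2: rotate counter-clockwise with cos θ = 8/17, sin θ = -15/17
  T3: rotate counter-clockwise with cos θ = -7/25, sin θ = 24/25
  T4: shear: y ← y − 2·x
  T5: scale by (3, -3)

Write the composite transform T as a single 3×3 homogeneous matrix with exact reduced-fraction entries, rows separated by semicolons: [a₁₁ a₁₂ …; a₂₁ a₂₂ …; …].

T1 = [1 0 1; 0 1 2; 0 0 1]
T2·T1 = [8/17 15/17 38/17; -15/17 8/17 1/17; 0 0 1]
T3·…·T1 = [304/425 -297/425 -58/85; 297/425 304/425 181/85; 0 0 1]
T4·…·T1 = [304/425 -297/425 -58/85; -311/425 898/425 297/85; 0 0 1]
T5·…·T1 = [912/425 -891/425 -174/85; 933/425 -2694/425 -891/85; 0 0 1]

T = [912/425 -891/425 -174/85; 933/425 -2694/425 -891/85; 0 0 1]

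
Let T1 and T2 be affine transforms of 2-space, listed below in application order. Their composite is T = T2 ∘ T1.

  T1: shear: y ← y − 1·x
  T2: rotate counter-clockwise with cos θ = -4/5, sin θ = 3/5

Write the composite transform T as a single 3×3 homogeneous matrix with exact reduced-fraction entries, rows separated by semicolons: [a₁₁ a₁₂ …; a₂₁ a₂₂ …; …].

T1 = [1 0 0; -1 1 0; 0 0 1]
T2·T1 = [-1/5 -3/5 0; 7/5 -4/5 0; 0 0 1]

T = [-1/5 -3/5 0; 7/5 -4/5 0; 0 0 1]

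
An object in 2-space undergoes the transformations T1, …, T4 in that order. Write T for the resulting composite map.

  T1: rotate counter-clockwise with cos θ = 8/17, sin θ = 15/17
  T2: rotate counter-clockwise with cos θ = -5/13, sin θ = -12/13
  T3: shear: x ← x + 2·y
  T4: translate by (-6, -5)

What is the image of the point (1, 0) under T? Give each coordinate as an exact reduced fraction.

T1 rotate counter-clockwise with cos θ = 8/17, sin θ = 15/17: (1, 0) → (8/17, 15/17)
T2 rotate counter-clockwise with cos θ = -5/13, sin θ = -12/13: (8/17, 15/17) → (140/221, -171/221)
T3 shear: x ← x + 2·y: (140/221, -171/221) → (-202/221, -171/221)
T4 translate by (-6, -5): (-202/221, -171/221) → (-1528/221, -1276/221)

T(p) = (-1528/221, -1276/221)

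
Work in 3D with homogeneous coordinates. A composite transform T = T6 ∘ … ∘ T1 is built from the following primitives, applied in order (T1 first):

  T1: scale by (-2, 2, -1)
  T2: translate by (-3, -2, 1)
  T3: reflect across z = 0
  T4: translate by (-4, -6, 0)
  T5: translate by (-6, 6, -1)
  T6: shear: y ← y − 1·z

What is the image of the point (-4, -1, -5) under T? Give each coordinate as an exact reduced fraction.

T1 scale by (-2, 2, -1): (-4, -1, -5) → (8, -2, 5)
T2 translate by (-3, -2, 1): (8, -2, 5) → (5, -4, 6)
T3 reflect across z = 0: (5, -4, 6) → (5, -4, -6)
T4 translate by (-4, -6, 0): (5, -4, -6) → (1, -10, -6)
T5 translate by (-6, 6, -1): (1, -10, -6) → (-5, -4, -7)
T6 shear: y ← y − 1·z: (-5, -4, -7) → (-5, 3, -7)

T(p) = (-5, 3, -7)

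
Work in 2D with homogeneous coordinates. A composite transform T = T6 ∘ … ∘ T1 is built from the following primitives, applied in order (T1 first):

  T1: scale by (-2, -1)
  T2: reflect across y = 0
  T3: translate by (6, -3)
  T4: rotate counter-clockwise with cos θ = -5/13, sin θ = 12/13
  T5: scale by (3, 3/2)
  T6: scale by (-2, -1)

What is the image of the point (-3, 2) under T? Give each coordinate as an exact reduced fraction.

T(p) = (288/13, -447/26)

T1 scale by (-2, -1): (-3, 2) → (6, -2)
T2 reflect across y = 0: (6, -2) → (6, 2)
T3 translate by (6, -3): (6, 2) → (12, -1)
T4 rotate counter-clockwise with cos θ = -5/13, sin θ = 12/13: (12, -1) → (-48/13, 149/13)
T5 scale by (3, 3/2): (-48/13, 149/13) → (-144/13, 447/26)
T6 scale by (-2, -1): (-144/13, 447/26) → (288/13, -447/26)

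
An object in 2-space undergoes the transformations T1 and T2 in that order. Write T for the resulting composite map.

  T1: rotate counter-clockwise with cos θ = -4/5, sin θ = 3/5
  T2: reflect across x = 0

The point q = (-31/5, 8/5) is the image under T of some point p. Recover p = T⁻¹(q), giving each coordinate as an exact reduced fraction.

T1 = [-4/5 -3/5 0; 3/5 -4/5 0; 0 0 1]
T2·T1 = [4/5 3/5 0; 3/5 -4/5 0; 0 0 1]
det M = -1; M⁻¹ = [4/5 3/5 0; 3/5 -4/5 0; 0 0 1]
M⁻¹ · (-31/5, 8/5)ᵀ = (-4, -5)ᵀ

p = (-4, -5)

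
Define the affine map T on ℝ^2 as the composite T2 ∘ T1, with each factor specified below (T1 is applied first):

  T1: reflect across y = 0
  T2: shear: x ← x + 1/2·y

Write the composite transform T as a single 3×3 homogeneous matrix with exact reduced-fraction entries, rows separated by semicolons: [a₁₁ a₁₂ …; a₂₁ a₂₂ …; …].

T1 = [1 0 0; 0 -1 0; 0 0 1]
T2·T1 = [1 -1/2 0; 0 -1 0; 0 0 1]

T = [1 -1/2 0; 0 -1 0; 0 0 1]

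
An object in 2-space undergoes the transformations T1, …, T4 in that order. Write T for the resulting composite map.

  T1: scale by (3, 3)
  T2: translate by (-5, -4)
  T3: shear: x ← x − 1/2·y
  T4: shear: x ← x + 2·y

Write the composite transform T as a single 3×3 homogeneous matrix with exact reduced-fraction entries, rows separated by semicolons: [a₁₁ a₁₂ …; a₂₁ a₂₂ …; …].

T = [3 9/2 -11; 0 3 -4; 0 0 1]

T1 = [3 0 0; 0 3 0; 0 0 1]
T2·T1 = [3 0 -5; 0 3 -4; 0 0 1]
T3·…·T1 = [3 -3/2 -3; 0 3 -4; 0 0 1]
T4·…·T1 = [3 9/2 -11; 0 3 -4; 0 0 1]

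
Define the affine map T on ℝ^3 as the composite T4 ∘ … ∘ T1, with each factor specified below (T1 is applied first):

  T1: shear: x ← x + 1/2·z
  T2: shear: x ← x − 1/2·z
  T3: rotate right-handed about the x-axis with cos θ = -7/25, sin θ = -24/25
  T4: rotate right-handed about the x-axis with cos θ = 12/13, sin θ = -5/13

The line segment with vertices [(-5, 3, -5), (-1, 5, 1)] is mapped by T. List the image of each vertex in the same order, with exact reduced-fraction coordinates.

T1 shear: x ← x + 1/2·z: (-5, 3, -5) → (-15/2, 3, -5); (-1, 5, 1) → (-1/2, 5, 1)
T2 shear: x ← x − 1/2·z: (-15/2, 3, -5) → (-5, 3, -5); (-1/2, 5, 1) → (-1, 5, 1)
T3 rotate right-handed about the x-axis with cos θ = -7/25, sin θ = -24/25: (-5, 3, -5) → (-5, -141/25, -37/25); (-1, 5, 1) → (-1, -11/25, -127/25)
T4 rotate right-handed about the x-axis with cos θ = 12/13, sin θ = -5/13: (-5, -141/25, -37/25) → (-5, -1877/325, 261/325); (-1, -11/25, -127/25) → (-1, -59/25, -113/25)

image vertices: (-5, -1877/325, 261/325), (-1, -59/25, -113/25)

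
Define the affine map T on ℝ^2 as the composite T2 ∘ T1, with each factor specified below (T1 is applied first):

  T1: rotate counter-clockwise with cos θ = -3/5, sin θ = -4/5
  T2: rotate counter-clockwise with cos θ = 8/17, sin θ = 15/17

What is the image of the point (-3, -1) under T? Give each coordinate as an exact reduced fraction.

T1 rotate counter-clockwise with cos θ = -3/5, sin θ = -4/5: (-3, -1) → (1, 3)
T2 rotate counter-clockwise with cos θ = 8/17, sin θ = 15/17: (1, 3) → (-37/17, 39/17)

T(p) = (-37/17, 39/17)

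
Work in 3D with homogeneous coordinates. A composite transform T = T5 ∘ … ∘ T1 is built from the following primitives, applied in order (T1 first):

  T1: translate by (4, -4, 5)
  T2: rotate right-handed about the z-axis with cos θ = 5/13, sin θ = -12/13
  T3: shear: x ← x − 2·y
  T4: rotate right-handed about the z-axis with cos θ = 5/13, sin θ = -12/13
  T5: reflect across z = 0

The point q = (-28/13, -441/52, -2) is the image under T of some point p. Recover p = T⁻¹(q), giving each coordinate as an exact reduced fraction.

T1 = [1 0 0 4; 0 1 0 -4; 0 0 1 5; 0 0 0 1]
T2·T1 = [5/13 12/13 0 -28/13; -12/13 5/13 0 -68/13; 0 0 1 5; 0 0 0 1]
T3·…·T1 = [29/13 2/13 0 108/13; -12/13 5/13 0 -68/13; 0 0 1 5; 0 0 0 1]
T4·…·T1 = [1/169 70/169 0 -276/169; -408/169 1/169 0 -1636/169; 0 0 1 5; 0 0 0 1]
T5·…·T1 = [1/169 70/169 0 -276/169; -408/169 1/169 0 -1636/169; 0 0 -1 -5; 0 0 0 1]
det M = -1; M⁻¹ = [1/169 -70/169 0 -4; 408/169 1/169 0 4; 0 0 -1 -5; 0 0 0 1]
M⁻¹ · (-28/13, -441/52, -2)ᵀ = (-1/2, -5/4, -3)ᵀ

p = (-1/2, -5/4, -3)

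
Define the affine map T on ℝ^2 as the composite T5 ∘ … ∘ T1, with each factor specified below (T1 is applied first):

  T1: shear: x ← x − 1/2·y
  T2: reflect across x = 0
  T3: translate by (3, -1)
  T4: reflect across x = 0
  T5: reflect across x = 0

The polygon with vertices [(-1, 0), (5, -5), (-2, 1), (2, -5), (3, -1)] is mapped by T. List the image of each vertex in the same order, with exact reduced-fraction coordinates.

T1 shear: x ← x − 1/2·y: (-1, 0) → (-1, 0); (5, -5) → (15/2, -5); (-2, 1) → (-5/2, 1); (2, -5) → (9/2, -5); (3, -1) → (7/2, -1)
T2 reflect across x = 0: (-1, 0) → (1, 0); (15/2, -5) → (-15/2, -5); (-5/2, 1) → (5/2, 1); (9/2, -5) → (-9/2, -5); (7/2, -1) → (-7/2, -1)
T3 translate by (3, -1): (1, 0) → (4, -1); (-15/2, -5) → (-9/2, -6); (5/2, 1) → (11/2, 0); (-9/2, -5) → (-3/2, -6); (-7/2, -1) → (-1/2, -2)
T4 reflect across x = 0: (4, -1) → (-4, -1); (-9/2, -6) → (9/2, -6); (11/2, 0) → (-11/2, 0); (-3/2, -6) → (3/2, -6); (-1/2, -2) → (1/2, -2)
T5 reflect across x = 0: (-4, -1) → (4, -1); (9/2, -6) → (-9/2, -6); (-11/2, 0) → (11/2, 0); (3/2, -6) → (-3/2, -6); (1/2, -2) → (-1/2, -2)

image vertices: (4, -1), (-9/2, -6), (11/2, 0), (-3/2, -6), (-1/2, -2)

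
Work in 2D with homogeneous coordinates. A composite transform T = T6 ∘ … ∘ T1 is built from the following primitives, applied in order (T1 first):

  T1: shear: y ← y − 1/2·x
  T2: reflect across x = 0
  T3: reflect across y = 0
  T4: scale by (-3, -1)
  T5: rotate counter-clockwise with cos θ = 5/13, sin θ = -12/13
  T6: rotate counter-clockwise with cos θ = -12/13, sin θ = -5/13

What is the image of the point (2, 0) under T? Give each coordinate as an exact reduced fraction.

T(p) = (-601/169, 834/169)

T1 shear: y ← y − 1/2·x: (2, 0) → (2, -1)
T2 reflect across x = 0: (2, -1) → (-2, -1)
T3 reflect across y = 0: (-2, -1) → (-2, 1)
T4 scale by (-3, -1): (-2, 1) → (6, -1)
T5 rotate counter-clockwise with cos θ = 5/13, sin θ = -12/13: (6, -1) → (18/13, -77/13)
T6 rotate counter-clockwise with cos θ = -12/13, sin θ = -5/13: (18/13, -77/13) → (-601/169, 834/169)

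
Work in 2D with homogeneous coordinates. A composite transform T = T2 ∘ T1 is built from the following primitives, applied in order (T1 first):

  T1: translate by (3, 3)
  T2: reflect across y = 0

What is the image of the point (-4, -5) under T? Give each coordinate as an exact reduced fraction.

T(p) = (-1, 2)

T1 translate by (3, 3): (-4, -5) → (-1, -2)
T2 reflect across y = 0: (-1, -2) → (-1, 2)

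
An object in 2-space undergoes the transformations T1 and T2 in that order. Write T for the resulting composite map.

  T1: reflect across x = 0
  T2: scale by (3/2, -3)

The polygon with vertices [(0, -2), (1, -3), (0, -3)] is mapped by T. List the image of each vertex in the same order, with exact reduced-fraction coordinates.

image vertices: (0, 6), (-3/2, 9), (0, 9)

T1 reflect across x = 0: (0, -2) → (0, -2); (1, -3) → (-1, -3); (0, -3) → (0, -3)
T2 scale by (3/2, -3): (0, -2) → (0, 6); (-1, -3) → (-3/2, 9); (0, -3) → (0, 9)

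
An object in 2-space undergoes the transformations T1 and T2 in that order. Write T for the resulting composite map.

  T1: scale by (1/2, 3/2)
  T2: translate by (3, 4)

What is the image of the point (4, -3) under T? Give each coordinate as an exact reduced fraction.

T(p) = (5, -1/2)

T1 scale by (1/2, 3/2): (4, -3) → (2, -9/2)
T2 translate by (3, 4): (2, -9/2) → (5, -1/2)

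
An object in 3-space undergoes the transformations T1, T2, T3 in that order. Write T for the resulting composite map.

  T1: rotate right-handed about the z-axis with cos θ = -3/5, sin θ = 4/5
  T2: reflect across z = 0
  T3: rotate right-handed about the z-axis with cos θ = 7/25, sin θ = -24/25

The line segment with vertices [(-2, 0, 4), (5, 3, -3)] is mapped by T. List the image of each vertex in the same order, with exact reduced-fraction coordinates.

image vertices: (-6/5, -8/5, -4), (3/5, 29/5, 3)

T1 rotate right-handed about the z-axis with cos θ = -3/5, sin θ = 4/5: (-2, 0, 4) → (6/5, -8/5, 4); (5, 3, -3) → (-27/5, 11/5, -3)
T2 reflect across z = 0: (6/5, -8/5, 4) → (6/5, -8/5, -4); (-27/5, 11/5, -3) → (-27/5, 11/5, 3)
T3 rotate right-handed about the z-axis with cos θ = 7/25, sin θ = -24/25: (6/5, -8/5, -4) → (-6/5, -8/5, -4); (-27/5, 11/5, 3) → (3/5, 29/5, 3)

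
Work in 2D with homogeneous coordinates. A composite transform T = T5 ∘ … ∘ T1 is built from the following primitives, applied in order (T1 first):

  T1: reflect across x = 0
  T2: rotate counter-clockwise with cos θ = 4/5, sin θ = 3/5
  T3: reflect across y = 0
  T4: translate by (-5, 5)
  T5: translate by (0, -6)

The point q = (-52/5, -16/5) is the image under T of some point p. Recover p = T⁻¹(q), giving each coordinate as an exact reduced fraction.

p = (3, 5)

T1 = [-1 0 0; 0 1 0; 0 0 1]
T2·T1 = [-4/5 -3/5 0; -3/5 4/5 0; 0 0 1]
T3·…·T1 = [-4/5 -3/5 0; 3/5 -4/5 0; 0 0 1]
T4·…·T1 = [-4/5 -3/5 -5; 3/5 -4/5 5; 0 0 1]
T5·…·T1 = [-4/5 -3/5 -5; 3/5 -4/5 -1; 0 0 1]
det M = 1; M⁻¹ = [-4/5 3/5 -17/5; -3/5 -4/5 -19/5; 0 0 1]
M⁻¹ · (-52/5, -16/5)ᵀ = (3, 5)ᵀ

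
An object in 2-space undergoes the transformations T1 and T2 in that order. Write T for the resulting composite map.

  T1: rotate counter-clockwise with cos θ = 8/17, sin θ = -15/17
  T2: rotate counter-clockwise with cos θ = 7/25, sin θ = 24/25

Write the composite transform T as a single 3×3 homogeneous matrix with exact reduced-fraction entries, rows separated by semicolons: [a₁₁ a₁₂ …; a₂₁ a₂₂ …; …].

T1 = [8/17 15/17 0; -15/17 8/17 0; 0 0 1]
T2·T1 = [416/425 -87/425 0; 87/425 416/425 0; 0 0 1]

T = [416/425 -87/425 0; 87/425 416/425 0; 0 0 1]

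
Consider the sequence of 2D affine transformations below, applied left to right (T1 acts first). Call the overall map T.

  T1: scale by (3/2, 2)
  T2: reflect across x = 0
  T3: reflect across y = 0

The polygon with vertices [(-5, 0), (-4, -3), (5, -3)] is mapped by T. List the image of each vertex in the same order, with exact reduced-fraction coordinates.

T1 scale by (3/2, 2): (-5, 0) → (-15/2, 0); (-4, -3) → (-6, -6); (5, -3) → (15/2, -6)
T2 reflect across x = 0: (-15/2, 0) → (15/2, 0); (-6, -6) → (6, -6); (15/2, -6) → (-15/2, -6)
T3 reflect across y = 0: (15/2, 0) → (15/2, 0); (6, -6) → (6, 6); (-15/2, -6) → (-15/2, 6)

image vertices: (15/2, 0), (6, 6), (-15/2, 6)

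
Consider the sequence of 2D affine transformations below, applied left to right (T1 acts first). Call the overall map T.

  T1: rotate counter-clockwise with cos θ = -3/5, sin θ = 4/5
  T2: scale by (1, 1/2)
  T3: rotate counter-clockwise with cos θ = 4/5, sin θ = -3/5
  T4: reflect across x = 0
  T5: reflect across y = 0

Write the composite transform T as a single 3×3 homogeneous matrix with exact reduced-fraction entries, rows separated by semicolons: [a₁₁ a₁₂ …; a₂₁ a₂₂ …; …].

T = [6/25 41/50 0; -17/25 -6/25 0; 0 0 1]

T1 = [-3/5 -4/5 0; 4/5 -3/5 0; 0 0 1]
T2·T1 = [-3/5 -4/5 0; 2/5 -3/10 0; 0 0 1]
T3·…·T1 = [-6/25 -41/50 0; 17/25 6/25 0; 0 0 1]
T4·…·T1 = [6/25 41/50 0; 17/25 6/25 0; 0 0 1]
T5·…·T1 = [6/25 41/50 0; -17/25 -6/25 0; 0 0 1]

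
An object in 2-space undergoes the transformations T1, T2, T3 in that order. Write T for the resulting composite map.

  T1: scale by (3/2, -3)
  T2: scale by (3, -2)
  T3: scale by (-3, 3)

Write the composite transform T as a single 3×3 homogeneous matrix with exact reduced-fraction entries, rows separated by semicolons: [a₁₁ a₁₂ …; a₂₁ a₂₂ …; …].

T = [-27/2 0 0; 0 18 0; 0 0 1]

T1 = [3/2 0 0; 0 -3 0; 0 0 1]
T2·T1 = [9/2 0 0; 0 6 0; 0 0 1]
T3·…·T1 = [-27/2 0 0; 0 18 0; 0 0 1]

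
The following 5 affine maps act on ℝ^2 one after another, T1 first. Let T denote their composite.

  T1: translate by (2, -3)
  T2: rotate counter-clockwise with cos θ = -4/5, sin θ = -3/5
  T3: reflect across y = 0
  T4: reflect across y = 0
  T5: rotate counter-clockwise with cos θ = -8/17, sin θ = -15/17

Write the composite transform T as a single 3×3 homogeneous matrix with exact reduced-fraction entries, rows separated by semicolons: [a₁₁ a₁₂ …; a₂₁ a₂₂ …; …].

T1 = [1 0 2; 0 1 -3; 0 0 1]
T2·T1 = [-4/5 3/5 -17/5; -3/5 -4/5 6/5; 0 0 1]
T3·…·T1 = [-4/5 3/5 -17/5; 3/5 4/5 -6/5; 0 0 1]
T4·…·T1 = [-4/5 3/5 -17/5; -3/5 -4/5 6/5; 0 0 1]
T5·…·T1 = [-13/85 -84/85 226/85; 84/85 -13/85 207/85; 0 0 1]

T = [-13/85 -84/85 226/85; 84/85 -13/85 207/85; 0 0 1]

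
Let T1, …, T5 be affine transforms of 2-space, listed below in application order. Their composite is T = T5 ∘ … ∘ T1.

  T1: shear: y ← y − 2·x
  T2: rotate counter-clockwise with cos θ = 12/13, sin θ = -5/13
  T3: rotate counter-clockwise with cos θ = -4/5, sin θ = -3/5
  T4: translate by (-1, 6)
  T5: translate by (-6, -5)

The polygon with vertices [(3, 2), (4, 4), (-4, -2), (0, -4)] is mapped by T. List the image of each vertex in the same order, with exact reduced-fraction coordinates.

image vertices: (-708/65, 269/65), (-771/65, 253/65), (-107/65, -249/65), (-519/65, 317/65)

T1 shear: y ← y − 2·x: (3, 2) → (3, -4); (4, 4) → (4, -4); (-4, -2) → (-4, 6); (0, -4) → (0, -4)
T2 rotate counter-clockwise with cos θ = 12/13, sin θ = -5/13: (3, -4) → (16/13, -63/13); (4, -4) → (28/13, -68/13); (-4, 6) → (-18/13, 92/13); (0, -4) → (-20/13, -48/13)
T3 rotate counter-clockwise with cos θ = -4/5, sin θ = -3/5: (16/13, -63/13) → (-253/65, 204/65); (28/13, -68/13) → (-316/65, 188/65); (-18/13, 92/13) → (348/65, -314/65); (-20/13, -48/13) → (-64/65, 252/65)
T4 translate by (-1, 6): (-253/65, 204/65) → (-318/65, 594/65); (-316/65, 188/65) → (-381/65, 578/65); (348/65, -314/65) → (283/65, 76/65); (-64/65, 252/65) → (-129/65, 642/65)
T5 translate by (-6, -5): (-318/65, 594/65) → (-708/65, 269/65); (-381/65, 578/65) → (-771/65, 253/65); (283/65, 76/65) → (-107/65, -249/65); (-129/65, 642/65) → (-519/65, 317/65)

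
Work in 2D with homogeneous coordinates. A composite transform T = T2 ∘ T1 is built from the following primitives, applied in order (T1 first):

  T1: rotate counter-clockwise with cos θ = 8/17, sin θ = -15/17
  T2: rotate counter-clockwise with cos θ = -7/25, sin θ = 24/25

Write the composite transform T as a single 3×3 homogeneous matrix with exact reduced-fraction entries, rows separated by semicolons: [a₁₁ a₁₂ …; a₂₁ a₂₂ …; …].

T = [304/425 -297/425 0; 297/425 304/425 0; 0 0 1]

T1 = [8/17 15/17 0; -15/17 8/17 0; 0 0 1]
T2·T1 = [304/425 -297/425 0; 297/425 304/425 0; 0 0 1]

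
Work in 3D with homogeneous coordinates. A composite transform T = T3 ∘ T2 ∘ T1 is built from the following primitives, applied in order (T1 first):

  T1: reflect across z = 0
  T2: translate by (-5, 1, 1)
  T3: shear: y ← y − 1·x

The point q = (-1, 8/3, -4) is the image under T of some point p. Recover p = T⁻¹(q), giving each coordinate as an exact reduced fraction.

p = (4, 2/3, 5)

T1 = [1 0 0 0; 0 1 0 0; 0 0 -1 0; 0 0 0 1]
T2·T1 = [1 0 0 -5; 0 1 0 1; 0 0 -1 1; 0 0 0 1]
T3·…·T1 = [1 0 0 -5; -1 1 0 6; 0 0 -1 1; 0 0 0 1]
det M = -1; M⁻¹ = [1 0 0 5; 1 1 0 -1; 0 0 -1 1; 0 0 0 1]
M⁻¹ · (-1, 8/3, -4)ᵀ = (4, 2/3, 5)ᵀ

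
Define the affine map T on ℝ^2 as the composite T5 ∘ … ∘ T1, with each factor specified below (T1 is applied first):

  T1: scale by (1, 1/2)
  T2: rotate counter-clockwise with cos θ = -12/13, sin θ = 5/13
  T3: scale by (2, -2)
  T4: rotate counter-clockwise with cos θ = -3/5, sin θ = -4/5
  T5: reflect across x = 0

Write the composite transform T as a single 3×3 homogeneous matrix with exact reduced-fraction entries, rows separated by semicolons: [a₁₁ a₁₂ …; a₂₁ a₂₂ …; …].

T = [-32/65 -63/65 0; 126/65 -16/65 0; 0 0 1]

T1 = [1 0 0; 0 1/2 0; 0 0 1]
T2·T1 = [-12/13 -5/26 0; 5/13 -6/13 0; 0 0 1]
T3·…·T1 = [-24/13 -5/13 0; -10/13 12/13 0; 0 0 1]
T4·…·T1 = [32/65 63/65 0; 126/65 -16/65 0; 0 0 1]
T5·…·T1 = [-32/65 -63/65 0; 126/65 -16/65 0; 0 0 1]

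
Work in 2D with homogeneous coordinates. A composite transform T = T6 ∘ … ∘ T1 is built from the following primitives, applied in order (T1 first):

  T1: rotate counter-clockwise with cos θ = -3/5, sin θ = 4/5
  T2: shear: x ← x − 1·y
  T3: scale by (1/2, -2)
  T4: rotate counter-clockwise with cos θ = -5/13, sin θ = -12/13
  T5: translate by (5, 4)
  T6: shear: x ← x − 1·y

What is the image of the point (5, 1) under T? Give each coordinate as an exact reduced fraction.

T(p) = (-639/65, 646/65)

T1 rotate counter-clockwise with cos θ = -3/5, sin θ = 4/5: (5, 1) → (-19/5, 17/5)
T2 shear: x ← x − 1·y: (-19/5, 17/5) → (-36/5, 17/5)
T3 scale by (1/2, -2): (-36/5, 17/5) → (-18/5, -34/5)
T4 rotate counter-clockwise with cos θ = -5/13, sin θ = -12/13: (-18/5, -34/5) → (-318/65, 386/65)
T5 translate by (5, 4): (-318/65, 386/65) → (7/65, 646/65)
T6 shear: x ← x − 1·y: (7/65, 646/65) → (-639/65, 646/65)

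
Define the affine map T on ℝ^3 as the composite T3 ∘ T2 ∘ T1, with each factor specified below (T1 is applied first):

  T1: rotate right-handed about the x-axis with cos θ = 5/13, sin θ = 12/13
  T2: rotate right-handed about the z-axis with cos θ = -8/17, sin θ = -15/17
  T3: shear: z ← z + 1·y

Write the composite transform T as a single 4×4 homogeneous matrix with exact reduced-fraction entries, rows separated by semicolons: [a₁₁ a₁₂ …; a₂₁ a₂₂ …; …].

T = [-8/17 75/221 -180/221 0; -15/17 -40/221 96/221 0; -15/17 164/221 181/221 0; 0 0 0 1]

T1 = [1 0 0 0; 0 5/13 -12/13 0; 0 12/13 5/13 0; 0 0 0 1]
T2·T1 = [-8/17 75/221 -180/221 0; -15/17 -40/221 96/221 0; 0 12/13 5/13 0; 0 0 0 1]
T3·…·T1 = [-8/17 75/221 -180/221 0; -15/17 -40/221 96/221 0; -15/17 164/221 181/221 0; 0 0 0 1]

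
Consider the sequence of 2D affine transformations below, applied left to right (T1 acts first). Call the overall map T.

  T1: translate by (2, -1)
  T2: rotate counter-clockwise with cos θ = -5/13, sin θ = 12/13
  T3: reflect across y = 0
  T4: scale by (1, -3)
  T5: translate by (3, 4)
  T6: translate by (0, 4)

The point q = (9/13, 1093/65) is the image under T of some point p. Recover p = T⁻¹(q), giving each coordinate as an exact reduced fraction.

T1 = [1 0 2; 0 1 -1; 0 0 1]
T2·T1 = [-5/13 -12/13 2/13; 12/13 -5/13 29/13; 0 0 1]
T3·…·T1 = [-5/13 -12/13 2/13; -12/13 5/13 -29/13; 0 0 1]
T4·…·T1 = [-5/13 -12/13 2/13; 36/13 -15/13 87/13; 0 0 1]
T5·…·T1 = [-5/13 -12/13 41/13; 36/13 -15/13 139/13; 0 0 1]
T6·…·T1 = [-5/13 -12/13 41/13; 36/13 -15/13 191/13; 0 0 1]
det M = 3; M⁻¹ = [-5/13 4/13 -43/13; -12/13 -5/39 187/39; 0 0 1]
M⁻¹ · (9/13, 1093/65)ᵀ = (8/5, 2)ᵀ

p = (8/5, 2)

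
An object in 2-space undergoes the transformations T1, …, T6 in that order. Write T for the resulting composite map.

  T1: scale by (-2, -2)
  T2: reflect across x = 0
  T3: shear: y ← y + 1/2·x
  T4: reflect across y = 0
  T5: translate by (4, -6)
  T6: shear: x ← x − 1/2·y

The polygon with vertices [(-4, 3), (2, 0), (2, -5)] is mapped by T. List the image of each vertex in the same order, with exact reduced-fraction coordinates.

image vertices: (-6, 4), (12, -8), (17, -18)

T1 scale by (-2, -2): (-4, 3) → (8, -6); (2, 0) → (-4, 0); (2, -5) → (-4, 10)
T2 reflect across x = 0: (8, -6) → (-8, -6); (-4, 0) → (4, 0); (-4, 10) → (4, 10)
T3 shear: y ← y + 1/2·x: (-8, -6) → (-8, -10); (4, 0) → (4, 2); (4, 10) → (4, 12)
T4 reflect across y = 0: (-8, -10) → (-8, 10); (4, 2) → (4, -2); (4, 12) → (4, -12)
T5 translate by (4, -6): (-8, 10) → (-4, 4); (4, -2) → (8, -8); (4, -12) → (8, -18)
T6 shear: x ← x − 1/2·y: (-4, 4) → (-6, 4); (8, -8) → (12, -8); (8, -18) → (17, -18)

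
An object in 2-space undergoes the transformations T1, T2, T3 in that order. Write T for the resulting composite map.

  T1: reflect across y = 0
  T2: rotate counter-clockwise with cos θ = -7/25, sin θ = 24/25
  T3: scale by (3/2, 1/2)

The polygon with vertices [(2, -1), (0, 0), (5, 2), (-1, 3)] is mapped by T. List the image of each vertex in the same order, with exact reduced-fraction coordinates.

T1 reflect across y = 0: (2, -1) → (2, 1); (0, 0) → (0, 0); (5, 2) → (5, -2); (-1, 3) → (-1, -3)
T2 rotate counter-clockwise with cos θ = -7/25, sin θ = 24/25: (2, 1) → (-38/25, 41/25); (0, 0) → (0, 0); (5, -2) → (13/25, 134/25); (-1, -3) → (79/25, -3/25)
T3 scale by (3/2, 1/2): (-38/25, 41/25) → (-57/25, 41/50); (0, 0) → (0, 0); (13/25, 134/25) → (39/50, 67/25); (79/25, -3/25) → (237/50, -3/50)

image vertices: (-57/25, 41/50), (0, 0), (39/50, 67/25), (237/50, -3/50)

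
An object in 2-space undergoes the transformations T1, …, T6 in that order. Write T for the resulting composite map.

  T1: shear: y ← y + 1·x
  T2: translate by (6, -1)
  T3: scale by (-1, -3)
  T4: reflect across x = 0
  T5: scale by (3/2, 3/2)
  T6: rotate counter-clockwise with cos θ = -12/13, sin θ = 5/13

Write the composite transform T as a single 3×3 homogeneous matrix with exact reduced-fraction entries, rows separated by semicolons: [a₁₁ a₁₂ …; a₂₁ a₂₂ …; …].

T = [9/26 45/26 -261/26; 123/26 54/13 -9/13; 0 0 1]

T1 = [1 0 0; 1 1 0; 0 0 1]
T2·T1 = [1 0 6; 1 1 -1; 0 0 1]
T3·…·T1 = [-1 0 -6; -3 -3 3; 0 0 1]
T4·…·T1 = [1 0 6; -3 -3 3; 0 0 1]
T5·…·T1 = [3/2 0 9; -9/2 -9/2 9/2; 0 0 1]
T6·…·T1 = [9/26 45/26 -261/26; 123/26 54/13 -9/13; 0 0 1]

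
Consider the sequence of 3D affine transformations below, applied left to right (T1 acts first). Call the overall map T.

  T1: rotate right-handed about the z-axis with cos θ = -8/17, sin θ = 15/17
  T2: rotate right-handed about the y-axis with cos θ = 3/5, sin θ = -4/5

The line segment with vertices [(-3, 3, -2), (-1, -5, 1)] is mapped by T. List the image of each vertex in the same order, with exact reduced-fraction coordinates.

T1 rotate right-handed about the z-axis with cos θ = -8/17, sin θ = 15/17: (-3, 3, -2) → (-21/17, -69/17, -2); (-1, -5, 1) → (83/17, 25/17, 1)
T2 rotate right-handed about the y-axis with cos θ = 3/5, sin θ = -4/5: (-21/17, -69/17, -2) → (73/85, -69/17, -186/85); (83/17, 25/17, 1) → (181/85, 25/17, 383/85)

image vertices: (73/85, -69/17, -186/85), (181/85, 25/17, 383/85)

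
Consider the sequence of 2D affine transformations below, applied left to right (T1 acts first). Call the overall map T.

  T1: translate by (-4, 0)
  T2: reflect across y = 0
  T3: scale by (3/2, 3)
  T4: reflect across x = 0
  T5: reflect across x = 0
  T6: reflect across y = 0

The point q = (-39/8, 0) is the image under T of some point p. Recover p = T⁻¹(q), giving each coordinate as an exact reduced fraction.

T1 = [1 0 -4; 0 1 0; 0 0 1]
T2·T1 = [1 0 -4; 0 -1 0; 0 0 1]
T3·…·T1 = [3/2 0 -6; 0 -3 0; 0 0 1]
T4·…·T1 = [-3/2 0 6; 0 -3 0; 0 0 1]
T5·…·T1 = [3/2 0 -6; 0 -3 0; 0 0 1]
T6·…·T1 = [3/2 0 -6; 0 3 0; 0 0 1]
det M = 9/2; M⁻¹ = [2/3 0 4; 0 1/3 0; 0 0 1]
M⁻¹ · (-39/8, 0)ᵀ = (3/4, 0)ᵀ

p = (3/4, 0)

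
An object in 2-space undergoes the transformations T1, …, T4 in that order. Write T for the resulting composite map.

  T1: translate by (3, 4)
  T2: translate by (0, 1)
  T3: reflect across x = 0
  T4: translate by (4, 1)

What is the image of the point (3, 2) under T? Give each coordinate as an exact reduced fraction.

T(p) = (-2, 8)

T1 translate by (3, 4): (3, 2) → (6, 6)
T2 translate by (0, 1): (6, 6) → (6, 7)
T3 reflect across x = 0: (6, 7) → (-6, 7)
T4 translate by (4, 1): (-6, 7) → (-2, 8)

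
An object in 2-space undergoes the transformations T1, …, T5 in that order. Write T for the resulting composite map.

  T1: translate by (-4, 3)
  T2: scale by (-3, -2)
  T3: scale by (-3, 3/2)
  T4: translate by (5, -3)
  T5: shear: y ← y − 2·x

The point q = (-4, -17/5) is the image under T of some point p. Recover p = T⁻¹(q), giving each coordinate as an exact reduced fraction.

T1 = [1 0 -4; 0 1 3; 0 0 1]
T2·T1 = [-3 0 12; 0 -2 -6; 0 0 1]
T3·…·T1 = [9 0 -36; 0 -3 -9; 0 0 1]
T4·…·T1 = [9 0 -31; 0 -3 -12; 0 0 1]
T5·…·T1 = [9 0 -31; -18 -3 50; 0 0 1]
det M = -27; M⁻¹ = [1/9 0 31/9; -2/3 -1/3 -4; 0 0 1]
M⁻¹ · (-4, -17/5)ᵀ = (3, -1/5)ᵀ

p = (3, -1/5)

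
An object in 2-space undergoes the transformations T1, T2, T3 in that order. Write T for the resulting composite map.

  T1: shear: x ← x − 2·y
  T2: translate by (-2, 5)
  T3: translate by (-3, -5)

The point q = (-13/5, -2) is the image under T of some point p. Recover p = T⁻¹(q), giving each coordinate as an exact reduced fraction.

p = (-8/5, -2)

T1 = [1 -2 0; 0 1 0; 0 0 1]
T2·T1 = [1 -2 -2; 0 1 5; 0 0 1]
T3·…·T1 = [1 -2 -5; 0 1 0; 0 0 1]
det M = 1; M⁻¹ = [1 2 5; 0 1 0; 0 0 1]
M⁻¹ · (-13/5, -2)ᵀ = (-8/5, -2)ᵀ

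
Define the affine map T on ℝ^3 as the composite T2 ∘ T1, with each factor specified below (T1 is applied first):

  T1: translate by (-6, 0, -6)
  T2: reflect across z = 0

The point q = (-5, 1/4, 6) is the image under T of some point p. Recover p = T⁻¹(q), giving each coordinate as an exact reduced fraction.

p = (1, 1/4, 0)

T1 = [1 0 0 -6; 0 1 0 0; 0 0 1 -6; 0 0 0 1]
T2·T1 = [1 0 0 -6; 0 1 0 0; 0 0 -1 6; 0 0 0 1]
det M = -1; M⁻¹ = [1 0 0 6; 0 1 0 0; 0 0 -1 6; 0 0 0 1]
M⁻¹ · (-5, 1/4, 6)ᵀ = (1, 1/4, 0)ᵀ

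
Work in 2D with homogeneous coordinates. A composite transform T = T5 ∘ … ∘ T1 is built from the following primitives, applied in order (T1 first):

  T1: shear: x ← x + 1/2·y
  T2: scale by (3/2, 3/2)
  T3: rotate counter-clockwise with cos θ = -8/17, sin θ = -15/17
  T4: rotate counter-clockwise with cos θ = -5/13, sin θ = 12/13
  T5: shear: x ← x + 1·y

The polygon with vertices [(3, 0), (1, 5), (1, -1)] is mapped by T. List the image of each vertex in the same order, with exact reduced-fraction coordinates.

T1 shear: x ← x + 1/2·y: (3, 0) → (3, 0); (1, 5) → (7/2, 5); (1, -1) → (1/2, -1)
T2 scale by (3/2, 3/2): (3, 0) → (9/2, 0); (7/2, 5) → (21/4, 15/2); (1/2, -1) → (3/4, -3/2)
T3 rotate counter-clockwise with cos θ = -8/17, sin θ = -15/17: (9/2, 0) → (-36/17, -135/34); (21/4, 15/2) → (141/34, -555/68); (3/4, -3/2) → (-57/34, 3/68)
T4 rotate counter-clockwise with cos θ = -5/13, sin θ = 12/13: (-36/17, -135/34) → (990/221, -189/442); (141/34, -555/68) → (2625/442, 6159/884); (-57/34, 3/68) → (267/442, -1383/884)
T5 shear: x ← x + 1·y: (990/221, -189/442) → (1791/442, -189/442); (2625/442, 6159/884) → (11409/884, 6159/884); (267/442, -1383/884) → (-849/884, -1383/884)

image vertices: (1791/442, -189/442), (11409/884, 6159/884), (-849/884, -1383/884)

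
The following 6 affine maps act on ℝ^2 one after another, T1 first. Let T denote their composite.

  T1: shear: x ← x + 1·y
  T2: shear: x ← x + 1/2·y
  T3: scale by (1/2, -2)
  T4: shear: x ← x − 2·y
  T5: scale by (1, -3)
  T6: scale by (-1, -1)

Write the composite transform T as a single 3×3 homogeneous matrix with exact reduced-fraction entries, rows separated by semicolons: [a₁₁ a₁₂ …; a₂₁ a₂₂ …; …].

T = [-1/2 -19/4 0; 0 -6 0; 0 0 1]

T1 = [1 1 0; 0 1 0; 0 0 1]
T2·T1 = [1 3/2 0; 0 1 0; 0 0 1]
T3·…·T1 = [1/2 3/4 0; 0 -2 0; 0 0 1]
T4·…·T1 = [1/2 19/4 0; 0 -2 0; 0 0 1]
T5·…·T1 = [1/2 19/4 0; 0 6 0; 0 0 1]
T6·…·T1 = [-1/2 -19/4 0; 0 -6 0; 0 0 1]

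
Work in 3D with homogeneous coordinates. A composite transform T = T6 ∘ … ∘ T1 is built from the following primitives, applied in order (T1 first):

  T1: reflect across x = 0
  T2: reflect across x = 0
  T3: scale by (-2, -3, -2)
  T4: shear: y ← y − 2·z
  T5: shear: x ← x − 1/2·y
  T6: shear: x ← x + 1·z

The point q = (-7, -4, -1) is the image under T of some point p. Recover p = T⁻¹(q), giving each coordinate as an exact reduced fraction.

T1 = [-1 0 0 0; 0 1 0 0; 0 0 1 0; 0 0 0 1]
T2·T1 = [1 0 0 0; 0 1 0 0; 0 0 1 0; 0 0 0 1]
T3·…·T1 = [-2 0 0 0; 0 -3 0 0; 0 0 -2 0; 0 0 0 1]
T4·…·T1 = [-2 0 0 0; 0 -3 4 0; 0 0 -2 0; 0 0 0 1]
T5·…·T1 = [-2 3/2 -2 0; 0 -3 4 0; 0 0 -2 0; 0 0 0 1]
T6·…·T1 = [-2 3/2 -4 0; 0 -3 4 0; 0 0 -2 0; 0 0 0 1]
det M = -12; M⁻¹ = [-1/2 -1/4 1/2 0; 0 -1/3 -2/3 0; 0 0 -1/2 0; 0 0 0 1]
M⁻¹ · (-7, -4, -1)ᵀ = (4, 2, 1/2)ᵀ

p = (4, 2, 1/2)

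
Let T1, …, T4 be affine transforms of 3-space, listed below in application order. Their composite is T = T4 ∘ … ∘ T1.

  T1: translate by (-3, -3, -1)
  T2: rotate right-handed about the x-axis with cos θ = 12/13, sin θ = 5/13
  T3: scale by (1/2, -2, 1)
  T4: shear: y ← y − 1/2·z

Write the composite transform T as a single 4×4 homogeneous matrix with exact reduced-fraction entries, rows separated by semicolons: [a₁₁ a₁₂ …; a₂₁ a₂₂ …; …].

T1 = [1 0 0 -3; 0 1 0 -3; 0 0 1 -1; 0 0 0 1]
T2·T1 = [1 0 0 -3; 0 12/13 -5/13 -31/13; 0 5/13 12/13 -27/13; 0 0 0 1]
T3·…·T1 = [1/2 0 0 -3/2; 0 -24/13 10/13 62/13; 0 5/13 12/13 -27/13; 0 0 0 1]
T4·…·T1 = [1/2 0 0 -3/2; 0 -53/26 4/13 151/26; 0 5/13 12/13 -27/13; 0 0 0 1]

T = [1/2 0 0 -3/2; 0 -53/26 4/13 151/26; 0 5/13 12/13 -27/13; 0 0 0 1]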